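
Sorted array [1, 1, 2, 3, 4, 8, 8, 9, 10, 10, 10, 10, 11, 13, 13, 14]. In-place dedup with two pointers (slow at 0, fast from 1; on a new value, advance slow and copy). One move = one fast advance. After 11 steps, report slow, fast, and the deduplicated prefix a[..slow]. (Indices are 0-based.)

slow=0 fast=1: a[fast]=1=a[slow] dup, fast++
slow=0 fast=2: a[fast]=2≠a[slow]=1 write a[1]=2, slow++,fast++
slow=1 fast=3: a[fast]=3≠a[slow]=2 write a[2]=3, slow++,fast++
slow=2 fast=4: a[fast]=4≠a[slow]=3 write a[3]=4, slow++,fast++
slow=3 fast=5: a[fast]=8≠a[slow]=4 write a[4]=8, slow++,fast++
slow=4 fast=6: a[fast]=8=a[slow] dup, fast++
slow=4 fast=7: a[fast]=9≠a[slow]=8 write a[5]=9, slow++,fast++
slow=5 fast=8: a[fast]=10≠a[slow]=9 write a[6]=10, slow++,fast++
slow=6 fast=9: a[fast]=10=a[slow] dup, fast++
slow=6 fast=10: a[fast]=10=a[slow] dup, fast++
slow=6 fast=11: a[fast]=10=a[slow] dup, fast++

slow=6, fast=12, prefix=[1, 2, 3, 4, 8, 9, 10]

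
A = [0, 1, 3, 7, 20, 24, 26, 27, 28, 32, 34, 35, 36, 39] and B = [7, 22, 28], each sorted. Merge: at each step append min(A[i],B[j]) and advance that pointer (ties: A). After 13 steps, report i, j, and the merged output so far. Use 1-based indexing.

i=1 j=1: A[i]=0<=B[j]=7 take 0, i++
i=2 j=1: A[i]=1<=B[j]=7 take 1, i++
i=3 j=1: A[i]=3<=B[j]=7 take 3, i++
i=4 j=1: A[i]=7<=B[j]=7 take 7, i++
i=5 j=1: A[i]=20>B[j]=7 take 7, j++
i=5 j=2: A[i]=20<=B[j]=22 take 20, i++
i=6 j=2: A[i]=24>B[j]=22 take 22, j++
i=6 j=3: A[i]=24<=B[j]=28 take 24, i++
i=7 j=3: A[i]=26<=B[j]=28 take 26, i++
i=8 j=3: A[i]=27<=B[j]=28 take 27, i++
i=9 j=3: A[i]=28<=B[j]=28 take 28, i++
i=10 j=3: A[i]=32>B[j]=28 take 28, j++
i=10 j=4: B done, take A[i]=32, i++

i=11, j=4, merged so far=[0, 1, 3, 7, 7, 20, 22, 24, 26, 27, 28, 28, 32]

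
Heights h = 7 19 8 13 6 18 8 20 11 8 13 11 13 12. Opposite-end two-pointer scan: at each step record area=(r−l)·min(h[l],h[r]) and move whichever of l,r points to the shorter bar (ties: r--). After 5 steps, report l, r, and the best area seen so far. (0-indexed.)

l=1, r=9, best area=144

l=0 r=13: min(7,12)*13=91 best=91 *, l++
l=1 r=13: min(19,12)*12=144 best=144 *, r--
l=1 r=12: min(19,13)*11=143 best=144, r--
l=1 r=11: min(19,11)*10=110 best=144, r--
l=1 r=10: min(19,13)*9=117 best=144, r--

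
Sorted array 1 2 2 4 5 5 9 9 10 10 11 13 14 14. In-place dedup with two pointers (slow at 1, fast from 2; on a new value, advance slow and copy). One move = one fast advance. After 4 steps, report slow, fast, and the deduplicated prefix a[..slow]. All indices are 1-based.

slow=4, fast=6, prefix=[1, 2, 4, 5]

slow=1 fast=2: a[fast]=2≠a[slow]=1 write a[2]=2, slow++,fast++
slow=2 fast=3: a[fast]=2=a[slow] dup, fast++
slow=2 fast=4: a[fast]=4≠a[slow]=2 write a[3]=4, slow++,fast++
slow=3 fast=5: a[fast]=5≠a[slow]=4 write a[4]=5, slow++,fast++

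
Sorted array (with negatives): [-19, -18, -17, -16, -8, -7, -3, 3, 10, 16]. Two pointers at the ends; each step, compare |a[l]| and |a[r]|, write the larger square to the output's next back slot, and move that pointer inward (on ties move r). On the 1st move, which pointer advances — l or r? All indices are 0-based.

l

l=0 r=9: |-19|>|16| out[9]=361, l++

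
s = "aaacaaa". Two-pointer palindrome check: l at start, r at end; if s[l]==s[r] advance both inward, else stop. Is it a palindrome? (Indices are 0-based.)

[0,6] 'a'=='a' → l++,r--
[1,5] 'a'=='a' → l++,r--
[2,4] 'a'=='a' → l++,r--

palindrome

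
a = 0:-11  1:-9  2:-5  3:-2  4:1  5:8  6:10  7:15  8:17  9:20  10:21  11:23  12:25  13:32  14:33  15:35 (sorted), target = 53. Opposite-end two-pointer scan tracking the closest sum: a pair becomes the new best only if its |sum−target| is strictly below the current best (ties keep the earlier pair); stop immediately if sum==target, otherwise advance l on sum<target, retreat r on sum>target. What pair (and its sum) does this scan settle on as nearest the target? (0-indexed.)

l=0 r=15: -11+35=24 d=29 *, l++
l=1 r=15: -9+35=26 d=27 *, l++
l=2 r=15: -5+35=30 d=23 *, l++
l=3 r=15: -2+35=33 d=20 *, l++
l=4 r=15: 1+35=36 d=17 *, l++
l=5 r=15: 8+35=43 d=10 *, l++
l=6 r=15: 10+35=45 d=8 *, l++
l=7 r=15: 15+35=50 d=3 *, l++
l=8 r=15: 17+35=52 d=1 *, l++
l=9 r=15: 20+35=55 d=2, r--
l=9 r=14: 20+33=53 d=0 *, stop

pair (20, 33) with sum 53 (|Δ|=0)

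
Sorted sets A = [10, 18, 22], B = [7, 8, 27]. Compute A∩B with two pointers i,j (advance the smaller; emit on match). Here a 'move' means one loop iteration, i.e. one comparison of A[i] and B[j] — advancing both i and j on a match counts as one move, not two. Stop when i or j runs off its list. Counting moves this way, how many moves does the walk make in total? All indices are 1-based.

[i=1,j=1] 10>7 → j++
[i=1,j=2] 10>8 → j++
[i=1,j=3] 10<27 → i++
[i=2,j=3] 18<27 → i++
[i=3,j=3] 22<27 → i++

5 moves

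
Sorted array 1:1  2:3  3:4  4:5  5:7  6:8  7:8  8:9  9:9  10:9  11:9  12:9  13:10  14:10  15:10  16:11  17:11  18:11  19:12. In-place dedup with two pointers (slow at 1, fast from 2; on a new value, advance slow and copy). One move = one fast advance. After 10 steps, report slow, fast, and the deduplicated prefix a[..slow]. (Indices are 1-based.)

slow=7, fast=12, prefix=[1, 3, 4, 5, 7, 8, 9]

(s=1,f=2) a[fast]=3≠a[slow]=1 write a[2]=3 → slow++,fast++
(s=2,f=3) a[fast]=4≠a[slow]=3 write a[3]=4 → slow++,fast++
(s=3,f=4) a[fast]=5≠a[slow]=4 write a[4]=5 → slow++,fast++
(s=4,f=5) a[fast]=7≠a[slow]=5 write a[5]=7 → slow++,fast++
(s=5,f=6) a[fast]=8≠a[slow]=7 write a[6]=8 → slow++,fast++
(s=6,f=7) a[fast]=8=a[slow] dup → fast++
(s=6,f=8) a[fast]=9≠a[slow]=8 write a[7]=9 → slow++,fast++
(s=7,f=9) a[fast]=9=a[slow] dup → fast++
(s=7,f=10) a[fast]=9=a[slow] dup → fast++
(s=7,f=11) a[fast]=9=a[slow] dup → fast++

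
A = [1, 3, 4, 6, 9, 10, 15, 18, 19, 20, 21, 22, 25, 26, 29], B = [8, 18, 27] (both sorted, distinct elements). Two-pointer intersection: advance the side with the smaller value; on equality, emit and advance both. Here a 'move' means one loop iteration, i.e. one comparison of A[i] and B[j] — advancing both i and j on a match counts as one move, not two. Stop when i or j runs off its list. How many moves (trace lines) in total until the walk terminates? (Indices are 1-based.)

i=1 j=1: 1<8, i++
i=2 j=1: 3<8, i++
i=3 j=1: 4<8, i++
i=4 j=1: 6<8, i++
i=5 j=1: 9>8, j++
i=5 j=2: 9<18, i++
i=6 j=2: 10<18, i++
i=7 j=2: 15<18, i++
i=8 j=2: 18==18 emit, i++,j++
i=9 j=3: 19<27, i++
i=10 j=3: 20<27, i++
i=11 j=3: 21<27, i++
i=12 j=3: 22<27, i++
i=13 j=3: 25<27, i++
i=14 j=3: 26<27, i++
i=15 j=3: 29>27, j++

16 moves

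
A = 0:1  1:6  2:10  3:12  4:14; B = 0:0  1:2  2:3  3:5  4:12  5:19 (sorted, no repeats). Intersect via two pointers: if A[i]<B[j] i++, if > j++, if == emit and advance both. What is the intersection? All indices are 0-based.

intersection = [12]

i=0 j=0: 1>0, j++
i=0 j=1: 1<2, i++
i=1 j=1: 6>2, j++
i=1 j=2: 6>3, j++
i=1 j=3: 6>5, j++
i=1 j=4: 6<12, i++
i=2 j=4: 10<12, i++
i=3 j=4: 12==12 emit, i++,j++
i=4 j=5: 14<19, i++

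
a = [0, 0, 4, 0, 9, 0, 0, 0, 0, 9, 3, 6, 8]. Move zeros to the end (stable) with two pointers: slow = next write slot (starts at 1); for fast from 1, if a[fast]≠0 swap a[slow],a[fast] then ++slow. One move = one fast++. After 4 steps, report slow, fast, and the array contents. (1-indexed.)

slow=2, fast=5, a=[4, 0, 0, 0, 9, 0, 0, 0, 0, 9, 3, 6, 8]

slow=1 fast=1: a[fast]=0, fast++
slow=1 fast=2: a[fast]=0, fast++
slow=1 fast=3: a[fast]=4≠0 swap→a[1]=4, slow++,fast++
slow=2 fast=4: a[fast]=0, fast++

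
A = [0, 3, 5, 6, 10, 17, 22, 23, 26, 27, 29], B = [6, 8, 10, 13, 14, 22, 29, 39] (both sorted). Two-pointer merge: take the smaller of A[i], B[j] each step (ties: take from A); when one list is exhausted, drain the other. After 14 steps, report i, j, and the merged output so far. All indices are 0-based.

i=8, j=6, merged so far=[0, 3, 5, 6, 6, 8, 10, 10, 13, 14, 17, 22, 22, 23]

i=0 j=0: A[i]=0<=B[j]=6 take 0, i++
i=1 j=0: A[i]=3<=B[j]=6 take 3, i++
i=2 j=0: A[i]=5<=B[j]=6 take 5, i++
i=3 j=0: A[i]=6<=B[j]=6 take 6, i++
i=4 j=0: A[i]=10>B[j]=6 take 6, j++
i=4 j=1: A[i]=10>B[j]=8 take 8, j++
i=4 j=2: A[i]=10<=B[j]=10 take 10, i++
i=5 j=2: A[i]=17>B[j]=10 take 10, j++
i=5 j=3: A[i]=17>B[j]=13 take 13, j++
i=5 j=4: A[i]=17>B[j]=14 take 14, j++
i=5 j=5: A[i]=17<=B[j]=22 take 17, i++
i=6 j=5: A[i]=22<=B[j]=22 take 22, i++
i=7 j=5: A[i]=23>B[j]=22 take 22, j++
i=7 j=6: A[i]=23<=B[j]=29 take 23, i++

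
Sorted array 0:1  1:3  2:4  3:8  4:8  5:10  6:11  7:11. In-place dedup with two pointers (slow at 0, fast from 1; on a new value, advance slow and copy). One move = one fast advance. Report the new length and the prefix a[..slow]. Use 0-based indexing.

slow=0 fast=1: a[fast]=3≠a[slow]=1 write a[1]=3, slow++,fast++
slow=1 fast=2: a[fast]=4≠a[slow]=3 write a[2]=4, slow++,fast++
slow=2 fast=3: a[fast]=8≠a[slow]=4 write a[3]=8, slow++,fast++
slow=3 fast=4: a[fast]=8=a[slow] dup, fast++
slow=3 fast=5: a[fast]=10≠a[slow]=8 write a[4]=10, slow++,fast++
slow=4 fast=6: a[fast]=11≠a[slow]=10 write a[5]=11, slow++,fast++
slow=5 fast=7: a[fast]=11=a[slow] dup, fast++

length 6; prefix = [1, 3, 4, 8, 10, 11]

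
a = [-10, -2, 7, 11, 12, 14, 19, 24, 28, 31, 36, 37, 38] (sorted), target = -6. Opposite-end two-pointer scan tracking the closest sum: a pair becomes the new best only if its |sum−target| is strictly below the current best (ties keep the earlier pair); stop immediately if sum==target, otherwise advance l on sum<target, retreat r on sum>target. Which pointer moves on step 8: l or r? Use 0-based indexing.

r

l=0 r=12: -10+38=28 d=34 *, r--
l=0 r=11: -10+37=27 d=33 *, r--
l=0 r=10: -10+36=26 d=32 *, r--
l=0 r=9: -10+31=21 d=27 *, r--
l=0 r=8: -10+28=18 d=24 *, r--
l=0 r=7: -10+24=14 d=20 *, r--
l=0 r=6: -10+19=9 d=15 *, r--
l=0 r=5: -10+14=4 d=10 *, r--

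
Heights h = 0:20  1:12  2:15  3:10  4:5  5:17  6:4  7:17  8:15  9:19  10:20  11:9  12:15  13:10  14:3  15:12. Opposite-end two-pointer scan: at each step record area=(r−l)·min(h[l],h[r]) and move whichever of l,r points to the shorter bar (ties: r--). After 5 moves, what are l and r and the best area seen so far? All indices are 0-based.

[0,15] min(20,12)*15=180 best=180 * → r--
[0,14] min(20,3)*14=42 best=180 → r--
[0,13] min(20,10)*13=130 best=180 → r--
[0,12] min(20,15)*12=180 best=180 → r--
[0,11] min(20,9)*11=99 best=180 → r--

l=0, r=10, best area=180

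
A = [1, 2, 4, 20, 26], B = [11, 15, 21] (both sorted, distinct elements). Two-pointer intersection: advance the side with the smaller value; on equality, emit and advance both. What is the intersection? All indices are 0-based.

[i=0,j=0] 1<11 → i++
[i=1,j=0] 2<11 → i++
[i=2,j=0] 4<11 → i++
[i=3,j=0] 20>11 → j++
[i=3,j=1] 20>15 → j++
[i=3,j=2] 20<21 → i++
[i=4,j=2] 26>21 → j++

intersection = []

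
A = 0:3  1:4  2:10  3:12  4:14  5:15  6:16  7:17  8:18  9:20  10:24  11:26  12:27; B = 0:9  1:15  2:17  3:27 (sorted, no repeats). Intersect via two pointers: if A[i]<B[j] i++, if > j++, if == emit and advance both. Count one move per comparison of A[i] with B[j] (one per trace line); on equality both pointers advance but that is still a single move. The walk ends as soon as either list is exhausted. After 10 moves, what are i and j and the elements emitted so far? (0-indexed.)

i=9, j=3, emitted=[15, 17]

i=0 j=0: 3<9, i++
i=1 j=0: 4<9, i++
i=2 j=0: 10>9, j++
i=2 j=1: 10<15, i++
i=3 j=1: 12<15, i++
i=4 j=1: 14<15, i++
i=5 j=1: 15==15 emit, i++,j++
i=6 j=2: 16<17, i++
i=7 j=2: 17==17 emit, i++,j++
i=8 j=3: 18<27, i++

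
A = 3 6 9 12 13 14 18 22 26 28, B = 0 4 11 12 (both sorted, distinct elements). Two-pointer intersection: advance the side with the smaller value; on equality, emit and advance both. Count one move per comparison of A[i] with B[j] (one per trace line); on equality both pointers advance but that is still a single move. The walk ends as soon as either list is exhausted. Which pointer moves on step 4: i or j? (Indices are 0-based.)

i

[i=0,j=0] 3>0 → j++
[i=0,j=1] 3<4 → i++
[i=1,j=1] 6>4 → j++
[i=1,j=2] 6<11 → i++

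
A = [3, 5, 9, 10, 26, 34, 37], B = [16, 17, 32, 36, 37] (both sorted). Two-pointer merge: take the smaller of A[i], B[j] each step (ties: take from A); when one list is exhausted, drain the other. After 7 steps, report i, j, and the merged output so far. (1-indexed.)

i=1 j=1: A[i]=3<=B[j]=16 take 3, i++
i=2 j=1: A[i]=5<=B[j]=16 take 5, i++
i=3 j=1: A[i]=9<=B[j]=16 take 9, i++
i=4 j=1: A[i]=10<=B[j]=16 take 10, i++
i=5 j=1: A[i]=26>B[j]=16 take 16, j++
i=5 j=2: A[i]=26>B[j]=17 take 17, j++
i=5 j=3: A[i]=26<=B[j]=32 take 26, i++

i=6, j=3, merged so far=[3, 5, 9, 10, 16, 17, 26]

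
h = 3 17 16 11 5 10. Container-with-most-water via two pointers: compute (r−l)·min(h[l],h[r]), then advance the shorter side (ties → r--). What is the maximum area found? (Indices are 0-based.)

l=0 r=5: min(3,10)*5=15 best=15 *, l++
l=1 r=5: min(17,10)*4=40 best=40 *, r--
l=1 r=4: min(17,5)*3=15 best=40, r--
l=1 r=3: min(17,11)*2=22 best=40, r--
l=1 r=2: min(17,16)*1=16 best=40, r--

max area = 40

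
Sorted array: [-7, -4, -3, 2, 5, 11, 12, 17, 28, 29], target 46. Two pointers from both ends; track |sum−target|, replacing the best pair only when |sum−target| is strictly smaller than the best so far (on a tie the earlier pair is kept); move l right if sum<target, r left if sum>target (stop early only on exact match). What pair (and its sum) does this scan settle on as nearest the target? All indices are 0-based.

pair (17, 29) with sum 46 (|Δ|=0)

[0,9] -7+29=22 d=24 * → l++
[1,9] -4+29=25 d=21 * → l++
[2,9] -3+29=26 d=20 * → l++
[3,9] 2+29=31 d=15 * → l++
[4,9] 5+29=34 d=12 * → l++
[5,9] 11+29=40 d=6 * → l++
[6,9] 12+29=41 d=5 * → l++
[7,9] 17+29=46 d=0 * → stop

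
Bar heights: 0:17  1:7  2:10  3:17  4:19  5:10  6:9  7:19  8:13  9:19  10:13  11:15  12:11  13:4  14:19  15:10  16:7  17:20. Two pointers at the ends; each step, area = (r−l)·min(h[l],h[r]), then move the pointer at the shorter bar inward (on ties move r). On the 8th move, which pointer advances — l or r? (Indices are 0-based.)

l

[0,17] min(17,20)*17=289 best=289 * → l++
[1,17] min(7,20)*16=112 best=289 → l++
[2,17] min(10,20)*15=150 best=289 → l++
[3,17] min(17,20)*14=238 best=289 → l++
[4,17] min(19,20)*13=247 best=289 → l++
[5,17] min(10,20)*12=120 best=289 → l++
[6,17] min(9,20)*11=99 best=289 → l++
[7,17] min(19,20)*10=190 best=289 → l++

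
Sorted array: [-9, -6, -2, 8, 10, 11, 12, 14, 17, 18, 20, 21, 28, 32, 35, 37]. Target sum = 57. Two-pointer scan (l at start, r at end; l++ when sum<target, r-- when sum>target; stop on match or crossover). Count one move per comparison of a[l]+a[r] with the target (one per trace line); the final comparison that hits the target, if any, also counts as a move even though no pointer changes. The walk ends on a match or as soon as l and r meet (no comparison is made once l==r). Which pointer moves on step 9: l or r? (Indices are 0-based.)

[0,15] -9+37=28 <57 → l++
[1,15] -6+37=31 <57 → l++
[2,15] -2+37=35 <57 → l++
[3,15] 8+37=45 <57 → l++
[4,15] 10+37=47 <57 → l++
[5,15] 11+37=48 <57 → l++
[6,15] 12+37=49 <57 → l++
[7,15] 14+37=51 <57 → l++
[8,15] 17+37=54 <57 → l++

l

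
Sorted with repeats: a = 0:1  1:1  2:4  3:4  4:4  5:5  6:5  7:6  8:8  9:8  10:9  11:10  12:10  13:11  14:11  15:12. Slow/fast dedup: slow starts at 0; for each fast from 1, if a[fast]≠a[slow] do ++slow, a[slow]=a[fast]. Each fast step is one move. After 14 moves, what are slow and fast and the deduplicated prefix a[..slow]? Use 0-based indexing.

slow=7, fast=15, prefix=[1, 4, 5, 6, 8, 9, 10, 11]

slow=0 fast=1: a[fast]=1=a[slow] dup, fast++
slow=0 fast=2: a[fast]=4≠a[slow]=1 write a[1]=4, slow++,fast++
slow=1 fast=3: a[fast]=4=a[slow] dup, fast++
slow=1 fast=4: a[fast]=4=a[slow] dup, fast++
slow=1 fast=5: a[fast]=5≠a[slow]=4 write a[2]=5, slow++,fast++
slow=2 fast=6: a[fast]=5=a[slow] dup, fast++
slow=2 fast=7: a[fast]=6≠a[slow]=5 write a[3]=6, slow++,fast++
slow=3 fast=8: a[fast]=8≠a[slow]=6 write a[4]=8, slow++,fast++
slow=4 fast=9: a[fast]=8=a[slow] dup, fast++
slow=4 fast=10: a[fast]=9≠a[slow]=8 write a[5]=9, slow++,fast++
slow=5 fast=11: a[fast]=10≠a[slow]=9 write a[6]=10, slow++,fast++
slow=6 fast=12: a[fast]=10=a[slow] dup, fast++
slow=6 fast=13: a[fast]=11≠a[slow]=10 write a[7]=11, slow++,fast++
slow=7 fast=14: a[fast]=11=a[slow] dup, fast++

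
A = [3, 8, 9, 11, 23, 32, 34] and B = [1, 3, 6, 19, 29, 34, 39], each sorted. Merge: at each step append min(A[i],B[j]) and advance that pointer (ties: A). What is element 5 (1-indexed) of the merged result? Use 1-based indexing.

[i=1,j=1] A[i]=3>B[j]=1 take 1 → j++
[i=1,j=2] A[i]=3<=B[j]=3 take 3 → i++
[i=2,j=2] A[i]=8>B[j]=3 take 3 → j++
[i=2,j=3] A[i]=8>B[j]=6 take 6 → j++
[i=2,j=4] A[i]=8<=B[j]=19 take 8 → i++
[i=3,j=4] A[i]=9<=B[j]=19 take 9 → i++
[i=4,j=4] A[i]=11<=B[j]=19 take 11 → i++
[i=5,j=4] A[i]=23>B[j]=19 take 19 → j++
[i=5,j=5] A[i]=23<=B[j]=29 take 23 → i++
[i=6,j=5] A[i]=32>B[j]=29 take 29 → j++
[i=6,j=6] A[i]=32<=B[j]=34 take 32 → i++
[i=7,j=6] A[i]=34<=B[j]=34 take 34 → i++
[i=8,j=6] A done, take B[j]=34 → j++
[i=8,j=7] A done, take B[j]=39 → j++

merged[5] = 8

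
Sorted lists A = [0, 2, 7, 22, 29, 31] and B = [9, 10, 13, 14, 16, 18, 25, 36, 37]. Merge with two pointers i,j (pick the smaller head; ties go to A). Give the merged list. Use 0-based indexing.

i=0 j=0: A[i]=0<=B[j]=9 take 0, i++
i=1 j=0: A[i]=2<=B[j]=9 take 2, i++
i=2 j=0: A[i]=7<=B[j]=9 take 7, i++
i=3 j=0: A[i]=22>B[j]=9 take 9, j++
i=3 j=1: A[i]=22>B[j]=10 take 10, j++
i=3 j=2: A[i]=22>B[j]=13 take 13, j++
i=3 j=3: A[i]=22>B[j]=14 take 14, j++
i=3 j=4: A[i]=22>B[j]=16 take 16, j++
i=3 j=5: A[i]=22>B[j]=18 take 18, j++
i=3 j=6: A[i]=22<=B[j]=25 take 22, i++
i=4 j=6: A[i]=29>B[j]=25 take 25, j++
i=4 j=7: A[i]=29<=B[j]=36 take 29, i++
i=5 j=7: A[i]=31<=B[j]=36 take 31, i++
i=6 j=7: A done, take B[j]=36, j++
i=6 j=8: A done, take B[j]=37, j++

[0, 2, 7, 9, 10, 13, 14, 16, 18, 22, 25, 29, 31, 36, 37]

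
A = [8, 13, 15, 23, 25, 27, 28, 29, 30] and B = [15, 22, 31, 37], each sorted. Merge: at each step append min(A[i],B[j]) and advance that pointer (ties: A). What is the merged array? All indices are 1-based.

[i=1,j=1] A[i]=8<=B[j]=15 take 8 → i++
[i=2,j=1] A[i]=13<=B[j]=15 take 13 → i++
[i=3,j=1] A[i]=15<=B[j]=15 take 15 → i++
[i=4,j=1] A[i]=23>B[j]=15 take 15 → j++
[i=4,j=2] A[i]=23>B[j]=22 take 22 → j++
[i=4,j=3] A[i]=23<=B[j]=31 take 23 → i++
[i=5,j=3] A[i]=25<=B[j]=31 take 25 → i++
[i=6,j=3] A[i]=27<=B[j]=31 take 27 → i++
[i=7,j=3] A[i]=28<=B[j]=31 take 28 → i++
[i=8,j=3] A[i]=29<=B[j]=31 take 29 → i++
[i=9,j=3] A[i]=30<=B[j]=31 take 30 → i++
[i=10,j=3] A done, take B[j]=31 → j++
[i=10,j=4] A done, take B[j]=37 → j++

[8, 13, 15, 15, 22, 23, 25, 27, 28, 29, 30, 31, 37]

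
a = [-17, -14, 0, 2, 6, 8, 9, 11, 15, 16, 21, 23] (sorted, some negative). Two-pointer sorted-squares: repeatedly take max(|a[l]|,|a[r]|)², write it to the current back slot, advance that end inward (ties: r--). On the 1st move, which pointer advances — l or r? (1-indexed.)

r

l=1 r=12: |-17|<=|23| out[12]=529, r--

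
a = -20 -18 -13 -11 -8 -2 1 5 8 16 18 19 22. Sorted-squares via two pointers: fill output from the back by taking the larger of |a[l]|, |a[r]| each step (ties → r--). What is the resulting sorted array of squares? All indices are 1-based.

[1,13] |-20|<=|22| out[13]=484 → r--
[1,12] |-20|>|19| out[12]=400 → l++
[2,12] |-18|<=|19| out[11]=361 → r--
[2,11] |-18|<=|18| out[10]=324 → r--
[2,10] |-18|>|16| out[9]=324 → l++
[3,10] |-13|<=|16| out[8]=256 → r--
[3,9] |-13|>|8| out[7]=169 → l++
[4,9] |-11|>|8| out[6]=121 → l++
[5,9] |-8|<=|8| out[5]=64 → r--
[5,8] |-8|>|5| out[4]=64 → l++
[6,8] |-2|<=|5| out[3]=25 → r--
[6,7] |-2|>|1| out[2]=4 → l++
[7,7] |1|<=|1| out[1]=1 → r--

[1, 4, 25, 64, 64, 121, 169, 256, 324, 324, 361, 400, 484]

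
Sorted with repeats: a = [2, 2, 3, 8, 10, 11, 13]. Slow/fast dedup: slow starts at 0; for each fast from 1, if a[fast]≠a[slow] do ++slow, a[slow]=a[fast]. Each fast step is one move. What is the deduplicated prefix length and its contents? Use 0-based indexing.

length 6; prefix = [2, 3, 8, 10, 11, 13]

slow=0 fast=1: a[fast]=2=a[slow] dup, fast++
slow=0 fast=2: a[fast]=3≠a[slow]=2 write a[1]=3, slow++,fast++
slow=1 fast=3: a[fast]=8≠a[slow]=3 write a[2]=8, slow++,fast++
slow=2 fast=4: a[fast]=10≠a[slow]=8 write a[3]=10, slow++,fast++
slow=3 fast=5: a[fast]=11≠a[slow]=10 write a[4]=11, slow++,fast++
slow=4 fast=6: a[fast]=13≠a[slow]=11 write a[5]=13, slow++,fast++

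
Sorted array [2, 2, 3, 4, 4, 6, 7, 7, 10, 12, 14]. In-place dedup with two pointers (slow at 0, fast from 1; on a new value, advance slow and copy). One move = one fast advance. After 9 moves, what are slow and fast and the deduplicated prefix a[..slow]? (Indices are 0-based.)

slow=0 fast=1: a[fast]=2=a[slow] dup, fast++
slow=0 fast=2: a[fast]=3≠a[slow]=2 write a[1]=3, slow++,fast++
slow=1 fast=3: a[fast]=4≠a[slow]=3 write a[2]=4, slow++,fast++
slow=2 fast=4: a[fast]=4=a[slow] dup, fast++
slow=2 fast=5: a[fast]=6≠a[slow]=4 write a[3]=6, slow++,fast++
slow=3 fast=6: a[fast]=7≠a[slow]=6 write a[4]=7, slow++,fast++
slow=4 fast=7: a[fast]=7=a[slow] dup, fast++
slow=4 fast=8: a[fast]=10≠a[slow]=7 write a[5]=10, slow++,fast++
slow=5 fast=9: a[fast]=12≠a[slow]=10 write a[6]=12, slow++,fast++

slow=6, fast=10, prefix=[2, 3, 4, 6, 7, 10, 12]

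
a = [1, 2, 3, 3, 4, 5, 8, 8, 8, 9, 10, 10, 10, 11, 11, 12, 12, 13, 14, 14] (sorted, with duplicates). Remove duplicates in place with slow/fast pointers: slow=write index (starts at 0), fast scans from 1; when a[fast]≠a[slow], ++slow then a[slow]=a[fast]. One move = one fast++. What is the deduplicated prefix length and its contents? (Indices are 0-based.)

length 12; prefix = [1, 2, 3, 4, 5, 8, 9, 10, 11, 12, 13, 14]

slow=0 fast=1: a[fast]=2≠a[slow]=1 write a[1]=2, slow++,fast++
slow=1 fast=2: a[fast]=3≠a[slow]=2 write a[2]=3, slow++,fast++
slow=2 fast=3: a[fast]=3=a[slow] dup, fast++
slow=2 fast=4: a[fast]=4≠a[slow]=3 write a[3]=4, slow++,fast++
slow=3 fast=5: a[fast]=5≠a[slow]=4 write a[4]=5, slow++,fast++
slow=4 fast=6: a[fast]=8≠a[slow]=5 write a[5]=8, slow++,fast++
slow=5 fast=7: a[fast]=8=a[slow] dup, fast++
slow=5 fast=8: a[fast]=8=a[slow] dup, fast++
slow=5 fast=9: a[fast]=9≠a[slow]=8 write a[6]=9, slow++,fast++
slow=6 fast=10: a[fast]=10≠a[slow]=9 write a[7]=10, slow++,fast++
slow=7 fast=11: a[fast]=10=a[slow] dup, fast++
slow=7 fast=12: a[fast]=10=a[slow] dup, fast++
slow=7 fast=13: a[fast]=11≠a[slow]=10 write a[8]=11, slow++,fast++
slow=8 fast=14: a[fast]=11=a[slow] dup, fast++
slow=8 fast=15: a[fast]=12≠a[slow]=11 write a[9]=12, slow++,fast++
slow=9 fast=16: a[fast]=12=a[slow] dup, fast++
slow=9 fast=17: a[fast]=13≠a[slow]=12 write a[10]=13, slow++,fast++
slow=10 fast=18: a[fast]=14≠a[slow]=13 write a[11]=14, slow++,fast++
slow=11 fast=19: a[fast]=14=a[slow] dup, fast++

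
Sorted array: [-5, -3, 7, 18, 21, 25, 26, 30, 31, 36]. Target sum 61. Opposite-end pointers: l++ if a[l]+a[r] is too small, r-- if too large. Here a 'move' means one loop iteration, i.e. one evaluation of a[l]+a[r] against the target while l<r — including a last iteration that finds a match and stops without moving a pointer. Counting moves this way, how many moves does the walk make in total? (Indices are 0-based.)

6 moves

l=0 r=9: -5+36=31 <61, l++
l=1 r=9: -3+36=33 <61, l++
l=2 r=9: 7+36=43 <61, l++
l=3 r=9: 18+36=54 <61, l++
l=4 r=9: 21+36=57 <61, l++
l=5 r=9: 25+36=61, found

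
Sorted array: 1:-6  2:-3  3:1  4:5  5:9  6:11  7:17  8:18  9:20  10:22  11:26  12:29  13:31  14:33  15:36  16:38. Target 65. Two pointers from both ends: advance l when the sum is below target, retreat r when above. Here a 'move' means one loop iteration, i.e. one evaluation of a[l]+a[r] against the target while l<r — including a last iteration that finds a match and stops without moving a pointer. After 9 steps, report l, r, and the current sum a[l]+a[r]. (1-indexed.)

l=10, r=16, sum=60

[1,16] -6+38=32 <65 → l++
[2,16] -3+38=35 <65 → l++
[3,16] 1+38=39 <65 → l++
[4,16] 5+38=43 <65 → l++
[5,16] 9+38=47 <65 → l++
[6,16] 11+38=49 <65 → l++
[7,16] 17+38=55 <65 → l++
[8,16] 18+38=56 <65 → l++
[9,16] 20+38=58 <65 → l++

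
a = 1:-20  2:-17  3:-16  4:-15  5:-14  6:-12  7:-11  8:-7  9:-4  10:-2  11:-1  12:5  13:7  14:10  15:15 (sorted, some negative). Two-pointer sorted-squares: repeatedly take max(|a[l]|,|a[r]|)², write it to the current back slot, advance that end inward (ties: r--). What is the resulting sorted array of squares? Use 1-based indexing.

l=1 r=15: |-20|>|15| out[15]=400, l++
l=2 r=15: |-17|>|15| out[14]=289, l++
l=3 r=15: |-16|>|15| out[13]=256, l++
l=4 r=15: |-15|<=|15| out[12]=225, r--
l=4 r=14: |-15|>|10| out[11]=225, l++
l=5 r=14: |-14|>|10| out[10]=196, l++
l=6 r=14: |-12|>|10| out[9]=144, l++
l=7 r=14: |-11|>|10| out[8]=121, l++
l=8 r=14: |-7|<=|10| out[7]=100, r--
l=8 r=13: |-7|<=|7| out[6]=49, r--
l=8 r=12: |-7|>|5| out[5]=49, l++
l=9 r=12: |-4|<=|5| out[4]=25, r--
l=9 r=11: |-4|>|-1| out[3]=16, l++
l=10 r=11: |-2|>|-1| out[2]=4, l++
l=11 r=11: |-1|<=|-1| out[1]=1, r--

[1, 4, 16, 25, 49, 49, 100, 121, 144, 196, 225, 225, 256, 289, 400]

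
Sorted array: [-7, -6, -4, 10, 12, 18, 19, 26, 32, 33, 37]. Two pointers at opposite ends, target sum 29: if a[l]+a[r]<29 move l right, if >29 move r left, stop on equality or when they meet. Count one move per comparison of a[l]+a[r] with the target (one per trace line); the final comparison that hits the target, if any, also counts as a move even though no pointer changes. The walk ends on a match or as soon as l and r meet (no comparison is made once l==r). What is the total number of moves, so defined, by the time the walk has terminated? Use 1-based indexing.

l=1 r=11: -7+37=30 >29, r--
l=1 r=10: -7+33=26 <29, l++
l=2 r=10: -6+33=27 <29, l++
l=3 r=10: -4+33=29, found

4 moves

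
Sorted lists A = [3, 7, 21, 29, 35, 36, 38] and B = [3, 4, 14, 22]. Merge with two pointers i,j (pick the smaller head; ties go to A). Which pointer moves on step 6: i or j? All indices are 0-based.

i=0 j=0: A[i]=3<=B[j]=3 take 3, i++
i=1 j=0: A[i]=7>B[j]=3 take 3, j++
i=1 j=1: A[i]=7>B[j]=4 take 4, j++
i=1 j=2: A[i]=7<=B[j]=14 take 7, i++
i=2 j=2: A[i]=21>B[j]=14 take 14, j++
i=2 j=3: A[i]=21<=B[j]=22 take 21, i++

i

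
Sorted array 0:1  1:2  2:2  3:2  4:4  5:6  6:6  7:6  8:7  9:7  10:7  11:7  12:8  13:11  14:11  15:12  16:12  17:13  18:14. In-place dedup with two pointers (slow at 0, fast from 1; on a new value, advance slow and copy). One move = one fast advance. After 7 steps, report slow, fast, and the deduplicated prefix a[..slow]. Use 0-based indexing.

(s=0,f=1) a[fast]=2≠a[slow]=1 write a[1]=2 → slow++,fast++
(s=1,f=2) a[fast]=2=a[slow] dup → fast++
(s=1,f=3) a[fast]=2=a[slow] dup → fast++
(s=1,f=4) a[fast]=4≠a[slow]=2 write a[2]=4 → slow++,fast++
(s=2,f=5) a[fast]=6≠a[slow]=4 write a[3]=6 → slow++,fast++
(s=3,f=6) a[fast]=6=a[slow] dup → fast++
(s=3,f=7) a[fast]=6=a[slow] dup → fast++

slow=3, fast=8, prefix=[1, 2, 4, 6]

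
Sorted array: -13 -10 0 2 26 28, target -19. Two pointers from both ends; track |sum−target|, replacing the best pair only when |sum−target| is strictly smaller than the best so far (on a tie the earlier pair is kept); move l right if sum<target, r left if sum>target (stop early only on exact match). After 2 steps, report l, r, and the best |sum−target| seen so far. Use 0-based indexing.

[0,5] -13+28=15 d=34 * → r--
[0,4] -13+26=13 d=32 * → r--

l=0, r=3, best |Δ|=32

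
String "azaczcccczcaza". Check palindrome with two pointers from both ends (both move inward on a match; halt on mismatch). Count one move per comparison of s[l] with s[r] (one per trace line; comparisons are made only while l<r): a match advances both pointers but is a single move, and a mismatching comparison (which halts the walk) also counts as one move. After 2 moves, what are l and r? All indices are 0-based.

l=2, r=11

[0,13] 'a'=='a' → l++,r--
[1,12] 'z'=='z' → l++,r--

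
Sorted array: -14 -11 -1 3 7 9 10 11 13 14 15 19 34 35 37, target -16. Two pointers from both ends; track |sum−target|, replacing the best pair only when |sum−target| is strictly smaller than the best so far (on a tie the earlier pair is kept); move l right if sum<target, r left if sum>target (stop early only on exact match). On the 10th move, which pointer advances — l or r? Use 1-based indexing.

r

l=1 r=15: -14+37=23 d=39 *, r--
l=1 r=14: -14+35=21 d=37 *, r--
l=1 r=13: -14+34=20 d=36 *, r--
l=1 r=12: -14+19=5 d=21 *, r--
l=1 r=11: -14+15=1 d=17 *, r--
l=1 r=10: -14+14=0 d=16 *, r--
l=1 r=9: -14+13=-1 d=15 *, r--
l=1 r=8: -14+11=-3 d=13 *, r--
l=1 r=7: -14+10=-4 d=12 *, r--
l=1 r=6: -14+9=-5 d=11 *, r--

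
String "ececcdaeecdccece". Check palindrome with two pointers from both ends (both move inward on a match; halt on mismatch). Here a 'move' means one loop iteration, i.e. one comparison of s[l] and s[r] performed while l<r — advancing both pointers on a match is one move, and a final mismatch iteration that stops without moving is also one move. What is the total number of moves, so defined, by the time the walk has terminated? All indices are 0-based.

7 moves

[0,15] 'e'=='e' → l++,r--
[1,14] 'c'=='c' → l++,r--
[2,13] 'e'=='e' → l++,r--
[3,12] 'c'=='c' → l++,r--
[4,11] 'c'=='c' → l++,r--
[5,10] 'd'=='d' → l++,r--
[6,9] 'a'!='c' → stop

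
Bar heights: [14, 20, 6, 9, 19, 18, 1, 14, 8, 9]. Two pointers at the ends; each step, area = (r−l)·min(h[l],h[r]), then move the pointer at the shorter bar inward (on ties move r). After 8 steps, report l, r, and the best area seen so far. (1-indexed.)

l=2, r=3, best area=98

l=1 r=10: min(14,9)*9=81 best=81 *, r--
l=1 r=9: min(14,8)*8=64 best=81, r--
l=1 r=8: min(14,14)*7=98 best=98 *, r--
l=1 r=7: min(14,1)*6=6 best=98, r--
l=1 r=6: min(14,18)*5=70 best=98, l++
l=2 r=6: min(20,18)*4=72 best=98, r--
l=2 r=5: min(20,19)*3=57 best=98, r--
l=2 r=4: min(20,9)*2=18 best=98, r--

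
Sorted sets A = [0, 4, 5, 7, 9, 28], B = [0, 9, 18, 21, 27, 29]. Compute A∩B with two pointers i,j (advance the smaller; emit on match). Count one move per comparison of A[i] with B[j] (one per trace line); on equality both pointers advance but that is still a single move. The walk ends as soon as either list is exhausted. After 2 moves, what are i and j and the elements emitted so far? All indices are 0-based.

i=2, j=1, emitted=[0]

[i=0,j=0] 0==0 emit → i++,j++
[i=1,j=1] 4<9 → i++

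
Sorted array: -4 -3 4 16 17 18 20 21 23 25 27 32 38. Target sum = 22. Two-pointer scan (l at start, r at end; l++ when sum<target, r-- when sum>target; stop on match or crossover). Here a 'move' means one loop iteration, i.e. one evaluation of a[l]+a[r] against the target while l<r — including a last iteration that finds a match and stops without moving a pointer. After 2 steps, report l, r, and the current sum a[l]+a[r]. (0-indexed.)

l=0, r=10, sum=23

[0,12] -4+38=34 >22 → r--
[0,11] -4+32=28 >22 → r--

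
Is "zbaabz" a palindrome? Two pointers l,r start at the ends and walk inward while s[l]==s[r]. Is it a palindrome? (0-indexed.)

[0,5] 'z'=='z' → l++,r--
[1,4] 'b'=='b' → l++,r--
[2,3] 'a'=='a' → l++,r--

palindrome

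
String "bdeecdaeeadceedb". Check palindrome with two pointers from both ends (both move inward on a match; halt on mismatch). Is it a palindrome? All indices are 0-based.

[0,15] 'b'=='b' → l++,r--
[1,14] 'd'=='d' → l++,r--
[2,13] 'e'=='e' → l++,r--
[3,12] 'e'=='e' → l++,r--
[4,11] 'c'=='c' → l++,r--
[5,10] 'd'=='d' → l++,r--
[6,9] 'a'=='a' → l++,r--
[7,8] 'e'=='e' → l++,r--

palindrome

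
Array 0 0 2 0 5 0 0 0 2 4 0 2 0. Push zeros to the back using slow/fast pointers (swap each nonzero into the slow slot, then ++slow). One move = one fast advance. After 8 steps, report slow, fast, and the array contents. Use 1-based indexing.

slow=3, fast=9, a=[2, 5, 0, 0, 0, 0, 0, 0, 2, 4, 0, 2, 0]

(s=1,f=1) a[fast]=0 → fast++
(s=1,f=2) a[fast]=0 → fast++
(s=1,f=3) a[fast]=2≠0 swap→a[1]=2 → slow++,fast++
(s=2,f=4) a[fast]=0 → fast++
(s=2,f=5) a[fast]=5≠0 swap→a[2]=5 → slow++,fast++
(s=3,f=6) a[fast]=0 → fast++
(s=3,f=7) a[fast]=0 → fast++
(s=3,f=8) a[fast]=0 → fast++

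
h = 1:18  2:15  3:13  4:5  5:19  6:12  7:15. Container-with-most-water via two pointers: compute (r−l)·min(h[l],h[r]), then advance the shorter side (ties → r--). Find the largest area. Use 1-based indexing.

l=1 r=7: min(18,15)*6=90 best=90 *, r--
l=1 r=6: min(18,12)*5=60 best=90, r--
l=1 r=5: min(18,19)*4=72 best=90, l++
l=2 r=5: min(15,19)*3=45 best=90, l++
l=3 r=5: min(13,19)*2=26 best=90, l++
l=4 r=5: min(5,19)*1=5 best=90, l++

max area = 90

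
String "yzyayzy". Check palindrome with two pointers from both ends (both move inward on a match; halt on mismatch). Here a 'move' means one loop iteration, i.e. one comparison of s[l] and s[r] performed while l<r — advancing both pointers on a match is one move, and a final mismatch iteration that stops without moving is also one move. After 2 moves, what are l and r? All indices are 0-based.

l=2, r=4

[0,6] 'y'=='y' → l++,r--
[1,5] 'z'=='z' → l++,r--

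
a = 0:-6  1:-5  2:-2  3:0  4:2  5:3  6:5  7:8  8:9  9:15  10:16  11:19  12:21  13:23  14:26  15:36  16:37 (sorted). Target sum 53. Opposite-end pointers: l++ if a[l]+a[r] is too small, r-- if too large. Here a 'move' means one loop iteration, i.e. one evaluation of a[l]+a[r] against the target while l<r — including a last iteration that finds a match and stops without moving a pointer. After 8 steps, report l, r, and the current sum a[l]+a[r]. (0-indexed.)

l=8, r=16, sum=46

l=0 r=16: -6+37=31 <53, l++
l=1 r=16: -5+37=32 <53, l++
l=2 r=16: -2+37=35 <53, l++
l=3 r=16: 0+37=37 <53, l++
l=4 r=16: 2+37=39 <53, l++
l=5 r=16: 3+37=40 <53, l++
l=6 r=16: 5+37=42 <53, l++
l=7 r=16: 8+37=45 <53, l++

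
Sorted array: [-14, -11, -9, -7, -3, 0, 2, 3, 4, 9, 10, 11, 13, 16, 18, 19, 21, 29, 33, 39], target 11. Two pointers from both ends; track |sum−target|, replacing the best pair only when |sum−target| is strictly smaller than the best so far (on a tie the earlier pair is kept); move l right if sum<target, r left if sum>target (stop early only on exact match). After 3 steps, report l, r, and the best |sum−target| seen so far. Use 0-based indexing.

l=0, r=16, best |Δ|=4

[0,19] -14+39=25 d=14 * → r--
[0,18] -14+33=19 d=8 * → r--
[0,17] -14+29=15 d=4 * → r--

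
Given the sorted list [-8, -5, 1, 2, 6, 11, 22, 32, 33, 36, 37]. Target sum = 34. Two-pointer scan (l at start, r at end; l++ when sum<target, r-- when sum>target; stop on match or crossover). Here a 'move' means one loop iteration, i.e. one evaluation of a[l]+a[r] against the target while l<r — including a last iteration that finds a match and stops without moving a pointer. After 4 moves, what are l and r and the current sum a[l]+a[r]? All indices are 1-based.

l=3, r=9, sum=34

[1,11] -8+37=29 <34 → l++
[2,11] -5+37=32 <34 → l++
[3,11] 1+37=38 >34 → r--
[3,10] 1+36=37 >34 → r--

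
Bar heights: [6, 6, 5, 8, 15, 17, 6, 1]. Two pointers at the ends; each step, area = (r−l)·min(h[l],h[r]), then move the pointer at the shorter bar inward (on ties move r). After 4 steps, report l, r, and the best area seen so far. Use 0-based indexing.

l=2, r=5, best area=36

l=0 r=7: min(6,1)*7=7 best=7 *, r--
l=0 r=6: min(6,6)*6=36 best=36 *, r--
l=0 r=5: min(6,17)*5=30 best=36, l++
l=1 r=5: min(6,17)*4=24 best=36, l++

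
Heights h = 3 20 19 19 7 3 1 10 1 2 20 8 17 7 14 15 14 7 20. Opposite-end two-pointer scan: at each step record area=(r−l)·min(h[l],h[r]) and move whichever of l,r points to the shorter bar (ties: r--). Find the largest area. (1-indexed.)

max area = 340

l=1 r=19: min(3,20)*18=54 best=54 *, l++
l=2 r=19: min(20,20)*17=340 best=340 *, r--
l=2 r=18: min(20,7)*16=112 best=340, r--
l=2 r=17: min(20,14)*15=210 best=340, r--
l=2 r=16: min(20,15)*14=210 best=340, r--
l=2 r=15: min(20,14)*13=182 best=340, r--
l=2 r=14: min(20,7)*12=84 best=340, r--
l=2 r=13: min(20,17)*11=187 best=340, r--
l=2 r=12: min(20,8)*10=80 best=340, r--
l=2 r=11: min(20,20)*9=180 best=340, r--
l=2 r=10: min(20,2)*8=16 best=340, r--
l=2 r=9: min(20,1)*7=7 best=340, r--
l=2 r=8: min(20,10)*6=60 best=340, r--
l=2 r=7: min(20,1)*5=5 best=340, r--
l=2 r=6: min(20,3)*4=12 best=340, r--
l=2 r=5: min(20,7)*3=21 best=340, r--
l=2 r=4: min(20,19)*2=38 best=340, r--
l=2 r=3: min(20,19)*1=19 best=340, r--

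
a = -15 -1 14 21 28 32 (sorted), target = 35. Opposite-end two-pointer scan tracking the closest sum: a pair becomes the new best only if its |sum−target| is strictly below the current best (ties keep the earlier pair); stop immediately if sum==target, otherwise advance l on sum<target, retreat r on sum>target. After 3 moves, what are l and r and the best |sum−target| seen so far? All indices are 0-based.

l=2, r=4, best |Δ|=4

l=0 r=5: -15+32=17 d=18 *, l++
l=1 r=5: -1+32=31 d=4 *, l++
l=2 r=5: 14+32=46 d=11, r--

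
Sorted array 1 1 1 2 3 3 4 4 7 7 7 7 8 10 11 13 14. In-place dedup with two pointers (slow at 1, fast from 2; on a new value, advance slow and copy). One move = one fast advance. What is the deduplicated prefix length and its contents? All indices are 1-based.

slow=1 fast=2: a[fast]=1=a[slow] dup, fast++
slow=1 fast=3: a[fast]=1=a[slow] dup, fast++
slow=1 fast=4: a[fast]=2≠a[slow]=1 write a[2]=2, slow++,fast++
slow=2 fast=5: a[fast]=3≠a[slow]=2 write a[3]=3, slow++,fast++
slow=3 fast=6: a[fast]=3=a[slow] dup, fast++
slow=3 fast=7: a[fast]=4≠a[slow]=3 write a[4]=4, slow++,fast++
slow=4 fast=8: a[fast]=4=a[slow] dup, fast++
slow=4 fast=9: a[fast]=7≠a[slow]=4 write a[5]=7, slow++,fast++
slow=5 fast=10: a[fast]=7=a[slow] dup, fast++
slow=5 fast=11: a[fast]=7=a[slow] dup, fast++
slow=5 fast=12: a[fast]=7=a[slow] dup, fast++
slow=5 fast=13: a[fast]=8≠a[slow]=7 write a[6]=8, slow++,fast++
slow=6 fast=14: a[fast]=10≠a[slow]=8 write a[7]=10, slow++,fast++
slow=7 fast=15: a[fast]=11≠a[slow]=10 write a[8]=11, slow++,fast++
slow=8 fast=16: a[fast]=13≠a[slow]=11 write a[9]=13, slow++,fast++
slow=9 fast=17: a[fast]=14≠a[slow]=13 write a[10]=14, slow++,fast++

length 10; prefix = [1, 2, 3, 4, 7, 8, 10, 11, 13, 14]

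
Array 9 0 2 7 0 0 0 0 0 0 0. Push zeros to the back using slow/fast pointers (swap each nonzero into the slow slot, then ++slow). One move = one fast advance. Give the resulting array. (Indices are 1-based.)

[9, 2, 7, 0, 0, 0, 0, 0, 0, 0, 0]

(s=1,f=1) a[fast]=9≠0 swap→a[1]=9 → slow++,fast++
(s=2,f=2) a[fast]=0 → fast++
(s=2,f=3) a[fast]=2≠0 swap→a[2]=2 → slow++,fast++
(s=3,f=4) a[fast]=7≠0 swap→a[3]=7 → slow++,fast++
(s=4,f=5) a[fast]=0 → fast++
(s=4,f=6) a[fast]=0 → fast++
(s=4,f=7) a[fast]=0 → fast++
(s=4,f=8) a[fast]=0 → fast++
(s=4,f=9) a[fast]=0 → fast++
(s=4,f=10) a[fast]=0 → fast++
(s=4,f=11) a[fast]=0 → fast++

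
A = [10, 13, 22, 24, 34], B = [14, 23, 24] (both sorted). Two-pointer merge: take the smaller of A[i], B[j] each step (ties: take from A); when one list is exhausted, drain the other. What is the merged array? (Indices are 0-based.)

i=0 j=0: A[i]=10<=B[j]=14 take 10, i++
i=1 j=0: A[i]=13<=B[j]=14 take 13, i++
i=2 j=0: A[i]=22>B[j]=14 take 14, j++
i=2 j=1: A[i]=22<=B[j]=23 take 22, i++
i=3 j=1: A[i]=24>B[j]=23 take 23, j++
i=3 j=2: A[i]=24<=B[j]=24 take 24, i++
i=4 j=2: A[i]=34>B[j]=24 take 24, j++
i=4 j=3: B done, take A[i]=34, i++

[10, 13, 14, 22, 23, 24, 24, 34]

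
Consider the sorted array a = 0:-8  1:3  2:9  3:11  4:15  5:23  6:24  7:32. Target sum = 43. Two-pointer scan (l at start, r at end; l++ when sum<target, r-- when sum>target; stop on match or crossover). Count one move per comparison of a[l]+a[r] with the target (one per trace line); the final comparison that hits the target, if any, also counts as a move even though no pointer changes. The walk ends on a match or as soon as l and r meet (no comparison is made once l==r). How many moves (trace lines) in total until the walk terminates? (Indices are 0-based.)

4 moves

l=0 r=7: -8+32=24 <43, l++
l=1 r=7: 3+32=35 <43, l++
l=2 r=7: 9+32=41 <43, l++
l=3 r=7: 11+32=43, found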